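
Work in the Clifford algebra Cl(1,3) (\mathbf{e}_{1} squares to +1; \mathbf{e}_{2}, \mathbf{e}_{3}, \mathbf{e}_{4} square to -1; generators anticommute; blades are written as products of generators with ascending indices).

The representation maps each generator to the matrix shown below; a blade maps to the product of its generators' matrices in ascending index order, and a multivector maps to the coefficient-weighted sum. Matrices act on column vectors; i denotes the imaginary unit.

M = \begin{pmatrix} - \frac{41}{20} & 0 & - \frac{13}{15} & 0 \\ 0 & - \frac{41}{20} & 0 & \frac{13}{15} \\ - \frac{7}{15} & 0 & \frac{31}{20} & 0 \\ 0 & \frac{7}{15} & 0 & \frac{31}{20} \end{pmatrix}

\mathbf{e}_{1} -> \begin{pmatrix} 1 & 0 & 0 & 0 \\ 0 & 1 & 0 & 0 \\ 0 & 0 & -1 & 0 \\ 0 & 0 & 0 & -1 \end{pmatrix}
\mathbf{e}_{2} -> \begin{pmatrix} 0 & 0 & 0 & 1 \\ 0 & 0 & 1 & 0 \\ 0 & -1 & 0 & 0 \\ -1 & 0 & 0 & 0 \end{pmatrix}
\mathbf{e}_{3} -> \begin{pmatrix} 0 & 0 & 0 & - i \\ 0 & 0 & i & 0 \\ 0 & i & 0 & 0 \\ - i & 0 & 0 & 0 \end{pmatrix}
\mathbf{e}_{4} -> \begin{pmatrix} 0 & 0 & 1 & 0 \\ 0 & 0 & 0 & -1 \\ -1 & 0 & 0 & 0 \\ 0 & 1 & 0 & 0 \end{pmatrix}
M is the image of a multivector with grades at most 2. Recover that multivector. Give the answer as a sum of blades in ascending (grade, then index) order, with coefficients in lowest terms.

Method: the blade images are trace-orthogonal — tr(rho(e_A) rho(e_B)^-1) = 4 if A = B and 0 otherwise — and rho(e_A)^-1 = (e_A)^2 * rho(e_A) with (e_A)^2 = +1 or -1, so the coefficient of e_A in the preimage is (e_A)^2 * tr(M rho(e_A))/4.
Nonzero projections over blades of grade <= 2: 1: (1)^2 = +1, tr(M 1) = -1, coefficient -\frac{1}{4}; e_{1}: (e_{1})^2 = +1, tr(M rho(e_{1})) = - \frac{36}{5}, coefficient -\frac{9}{5}; e_{4}: (e_{4})^2 = -1, tr(M rho(e_{4})) = \frac{4}{5}, coefficient -\frac{1}{5}; e_{1} e_{4}: (e_{1} e_{4})^2 = +1, tr(M rho(e_{1} e_{4})) = - \frac{8}{3}, coefficient -\frac{2}{3}. Every other blade of grade <= 2 projects to 0.
Answer: -\frac{1}{4} - \frac{9}{5} e_{1} - \frac{1}{5} e_{4} - \frac{2}{3} e_{1} e_{4}


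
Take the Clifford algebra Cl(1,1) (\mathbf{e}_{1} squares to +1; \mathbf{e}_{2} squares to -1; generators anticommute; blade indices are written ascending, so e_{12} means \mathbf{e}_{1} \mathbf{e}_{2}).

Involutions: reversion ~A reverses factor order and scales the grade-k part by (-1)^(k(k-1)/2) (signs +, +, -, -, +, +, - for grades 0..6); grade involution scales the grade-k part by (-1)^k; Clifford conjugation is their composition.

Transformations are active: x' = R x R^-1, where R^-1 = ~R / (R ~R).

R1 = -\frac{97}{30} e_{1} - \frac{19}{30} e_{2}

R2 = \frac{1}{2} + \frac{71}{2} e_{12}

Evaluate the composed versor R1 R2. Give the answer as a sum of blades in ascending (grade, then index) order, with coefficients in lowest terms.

Distribute over the terms of R1 (each basis-blade product reordered to ascending indices, repeated generators contracted through their squares):
(-\frac{97}{30} e_{1}) R2 = -\frac{97}{60} e_{1} - \frac{6887}{60} e_{2}
(-\frac{19}{30} e_{2}) R2 = -\frac{1349}{60} e_{1} - \frac{19}{60} e_{2}
Summing the partial products and collecting blades:
Answer: -\frac{241}{10} e_{1} - \frac{1151}{10} e_{2}


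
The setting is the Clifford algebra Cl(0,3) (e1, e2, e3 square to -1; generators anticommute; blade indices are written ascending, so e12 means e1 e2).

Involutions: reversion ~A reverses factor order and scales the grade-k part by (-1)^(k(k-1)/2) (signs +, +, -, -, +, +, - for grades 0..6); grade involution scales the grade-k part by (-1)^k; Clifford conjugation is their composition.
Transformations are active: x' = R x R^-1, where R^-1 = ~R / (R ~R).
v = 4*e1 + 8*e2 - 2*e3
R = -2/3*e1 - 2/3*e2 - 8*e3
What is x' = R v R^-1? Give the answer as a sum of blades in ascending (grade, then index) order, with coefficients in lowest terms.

~R = -2/3*e1 - 2/3*e2 - 8*e3, and R ~R = -584/9, so R^-1 = ~R / (-584/9).
R v = -8 - 8/3*e12 + 100/3*e13 + 196/3*e23
Answer: -304/73*e1 - 596/73*e2 + 2/73*e3


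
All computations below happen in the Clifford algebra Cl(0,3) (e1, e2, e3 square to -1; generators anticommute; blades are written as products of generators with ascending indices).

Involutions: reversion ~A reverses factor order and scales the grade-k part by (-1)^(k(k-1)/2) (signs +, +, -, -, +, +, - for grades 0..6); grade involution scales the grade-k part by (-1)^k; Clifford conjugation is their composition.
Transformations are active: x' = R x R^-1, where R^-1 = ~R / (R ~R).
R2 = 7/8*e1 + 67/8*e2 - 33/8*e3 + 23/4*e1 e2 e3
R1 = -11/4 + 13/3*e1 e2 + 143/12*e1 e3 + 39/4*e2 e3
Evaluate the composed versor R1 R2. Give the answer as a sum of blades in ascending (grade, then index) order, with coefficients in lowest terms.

Distribute over the terms of R1 (each basis-blade product reordered to ascending indices, repeated generators contracted through their squares):
(-11/4) R2 = -77/32*e1 - 737/32*e2 + 363/32*e3 - 253/16*e1 e2 e3
(13/3*e1 e2) R2 = -871/24*e1 + 91/24*e2 - 299/12*e3 - 143/8*e1 e2 e3
(143/12*e1 e3) R2 = 1573/32*e1 + 3289/48*e2 + 1001/96*e3 - 9581/96*e1 e2 e3
(39/4*e2 e3) R2 = -897/16*e1 + 1287/32*e2 + 2613/32*e3 + 273/32*e1 e2 e3
Summing the partial products and collecting blades:
Answer: -2189/48*e1 + 179/2*e2 + 7537/96*e3 - 2999/24*e1 e2 e3


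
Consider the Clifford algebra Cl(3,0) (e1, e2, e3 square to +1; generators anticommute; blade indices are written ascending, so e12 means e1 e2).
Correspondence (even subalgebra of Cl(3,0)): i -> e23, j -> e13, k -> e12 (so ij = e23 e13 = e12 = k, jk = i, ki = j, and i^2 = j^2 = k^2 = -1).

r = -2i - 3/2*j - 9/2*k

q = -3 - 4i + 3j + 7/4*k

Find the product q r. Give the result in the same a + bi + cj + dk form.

In blades: q = -3 + 7/4*e12 + 3*e13 - 4*e23, r = -9/2*e12 - 3/2*e13 - 2*e23.
Distribute q over r term by term (generator squares from the signature, products reordered to ascending indices): (-3)*r = 27/2*e12 + 9/2*e13 + 6*e23; (7/4*e12)*r = 63/8 - 7/2*e13 + 21/8*e23; (3*e13)*r = 9/2 + 6*e12 - 27/2*e23; (-4*e23)*r = -8 + 6*e12 - 18*e13.
Sum: 35/8 + 51/2*e12 - 17*e13 - 39/8*e23; translating back through the correspondence:
Answer: 35/8 - 39/8*i - 17j + 51/2*k


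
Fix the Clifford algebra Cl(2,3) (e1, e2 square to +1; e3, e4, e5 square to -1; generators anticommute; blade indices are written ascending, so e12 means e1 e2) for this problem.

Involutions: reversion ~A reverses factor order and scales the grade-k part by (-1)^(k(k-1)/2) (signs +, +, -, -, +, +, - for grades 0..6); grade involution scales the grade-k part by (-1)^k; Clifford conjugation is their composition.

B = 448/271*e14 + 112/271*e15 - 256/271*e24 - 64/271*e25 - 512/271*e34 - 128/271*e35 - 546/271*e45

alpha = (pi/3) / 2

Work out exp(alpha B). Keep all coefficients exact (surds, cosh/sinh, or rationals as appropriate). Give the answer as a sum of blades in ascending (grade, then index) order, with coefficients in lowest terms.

B^2 term by term: the squares give (448/271)^2*(e14)^2 + (112/271)^2*(e15)^2 + (-256/271)^2*(e24)^2 + (-64/271)^2*(e25)^2 + (-512/271)^2*(e34)^2 + (-128/271)^2*(e35)^2 + (-546/271)^2*(e45)^2 = 200704/73441*(+1) + 12544/73441*(+1) + 65536/73441*(+1) + 4096/73441*(+1) + 262144/73441*(-1) + 16384/73441*(-1) + 298116/73441*(-1) = -4 (each basis 2-blade squares to minus the product of its generators' squares); cross terms between blades sharing an index anticommute and cancel; the commuting (index-disjoint) pairs give grade-4 terms 2*c*c'*(blade product), which cancel blade by blade — e1245: 57344/73441 - 57344/73441 = 0; e1345: 114688/73441 - 114688/73441 = 0; e2345: -65536/73441 + 65536/73441 = 0 — confirming B is simple. So B^2 = -4.
B^2 = -4 — a negative square means the series sums to a rotation: l = 2, alpha*l = pi/3, so exp(alpha B) = cos(pi/3) + (sin(pi/3)/2)*B = 1/2 + (sqrt(3)/4)*B.
Answer: 1/2 + 112*sqrt(3)/271*e14 + 28*sqrt(3)/271*e15 - 64*sqrt(3)/271*e24 - 16*sqrt(3)/271*e25 - 128*sqrt(3)/271*e34 - 32*sqrt(3)/271*e35 - 273*sqrt(3)/542*e45


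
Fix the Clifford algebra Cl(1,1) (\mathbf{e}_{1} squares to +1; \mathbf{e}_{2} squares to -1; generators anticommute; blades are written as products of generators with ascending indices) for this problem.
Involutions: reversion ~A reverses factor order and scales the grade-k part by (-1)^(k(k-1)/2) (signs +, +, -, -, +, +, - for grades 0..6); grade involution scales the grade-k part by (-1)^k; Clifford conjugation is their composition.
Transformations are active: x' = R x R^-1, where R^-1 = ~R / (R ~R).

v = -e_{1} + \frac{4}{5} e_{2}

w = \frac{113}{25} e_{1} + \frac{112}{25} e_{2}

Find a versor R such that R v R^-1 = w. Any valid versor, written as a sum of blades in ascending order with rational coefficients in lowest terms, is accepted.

A norm check does it: q(v) = q(w) = \frac{9}{25}, hence R = v + w = \frac{88}{25} e_{1} + \frac{132}{25} e_{2} realises the map — parallel part kept, (v - w)/2 negated, v carried to w.
Answer: \frac{88}{25} e_{1} + \frac{132}{25} e_{2}


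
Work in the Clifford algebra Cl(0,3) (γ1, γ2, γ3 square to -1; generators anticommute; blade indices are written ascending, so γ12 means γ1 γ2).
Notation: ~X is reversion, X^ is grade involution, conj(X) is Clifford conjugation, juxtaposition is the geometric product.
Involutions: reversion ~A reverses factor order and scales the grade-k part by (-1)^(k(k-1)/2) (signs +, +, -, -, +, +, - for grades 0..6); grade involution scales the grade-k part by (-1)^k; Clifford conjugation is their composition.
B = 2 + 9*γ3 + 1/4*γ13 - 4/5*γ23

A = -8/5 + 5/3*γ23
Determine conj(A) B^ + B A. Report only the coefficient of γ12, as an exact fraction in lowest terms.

first term: -68/15 - 15*γ2 + 72/5*γ3 + 5/12*γ12 - 2/5*γ13 - 154/75*γ23
second term: -28/15 + 15*γ2 - 72/5*γ3 + 5/12*γ12 - 2/5*γ13 + 346/75*γ23
Answer: 5/6


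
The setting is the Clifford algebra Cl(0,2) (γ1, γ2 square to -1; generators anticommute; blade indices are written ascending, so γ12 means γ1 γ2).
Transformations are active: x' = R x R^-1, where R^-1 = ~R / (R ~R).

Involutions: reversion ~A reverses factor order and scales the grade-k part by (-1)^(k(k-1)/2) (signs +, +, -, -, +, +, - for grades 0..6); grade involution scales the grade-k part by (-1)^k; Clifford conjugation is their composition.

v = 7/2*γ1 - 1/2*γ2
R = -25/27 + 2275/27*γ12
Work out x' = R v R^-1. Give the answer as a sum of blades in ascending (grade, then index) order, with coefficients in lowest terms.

~R = -25/27 - 2275/27*γ12, and R ~R = 5176250/729, so R^-1 = ~R / (5176250/729).
R v = 350/9*γ1 + 7975/27*γ2
Answer: -29071/8282*γ1 + 3503/8282*γ2


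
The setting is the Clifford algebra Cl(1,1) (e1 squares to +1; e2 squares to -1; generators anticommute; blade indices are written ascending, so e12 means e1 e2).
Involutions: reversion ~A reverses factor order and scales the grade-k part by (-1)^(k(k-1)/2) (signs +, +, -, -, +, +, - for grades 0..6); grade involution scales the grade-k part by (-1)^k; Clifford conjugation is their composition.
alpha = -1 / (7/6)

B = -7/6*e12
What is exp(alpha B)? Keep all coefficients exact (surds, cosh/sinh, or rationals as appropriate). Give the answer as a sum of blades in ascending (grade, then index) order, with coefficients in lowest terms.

B^2 = (-7/6)^2*(e12)^2 = 49/36*(+1) = 49/36 (a basis 2-blade squares to minus the product of its generators' squares).
B^2 = 49/36 — the positive square puts this in the hyperbolic regime; l = 7/6, alpha*l = -1, so exp(alpha B) = cosh(-1) + (sinh(-1)/(7/6))*B = cosh(1) + (-6*sinh(1)/7)*B.
Answer: cosh(1) + sinh(1)*e12


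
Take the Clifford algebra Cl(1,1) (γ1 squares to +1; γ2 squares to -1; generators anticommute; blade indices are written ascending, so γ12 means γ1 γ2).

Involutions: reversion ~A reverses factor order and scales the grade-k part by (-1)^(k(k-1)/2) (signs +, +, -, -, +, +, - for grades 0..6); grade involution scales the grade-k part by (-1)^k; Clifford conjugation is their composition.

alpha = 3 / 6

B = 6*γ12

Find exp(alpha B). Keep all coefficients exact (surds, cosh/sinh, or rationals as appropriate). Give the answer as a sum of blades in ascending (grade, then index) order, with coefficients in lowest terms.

B^2 = (6)^2*(γ12)^2 = 36*(+1) = 36 (a basis 2-blade squares to minus the product of its generators' squares).
B^2 = 36 — the positive square puts this in the hyperbolic regime; l = 6, alpha*l = 3, so exp(alpha B) = cosh(3) + (sinh(3)/6)*B = cosh(3) + (sinh(3)/6)*B.
Answer: cosh(3) + sinh(3)*γ12


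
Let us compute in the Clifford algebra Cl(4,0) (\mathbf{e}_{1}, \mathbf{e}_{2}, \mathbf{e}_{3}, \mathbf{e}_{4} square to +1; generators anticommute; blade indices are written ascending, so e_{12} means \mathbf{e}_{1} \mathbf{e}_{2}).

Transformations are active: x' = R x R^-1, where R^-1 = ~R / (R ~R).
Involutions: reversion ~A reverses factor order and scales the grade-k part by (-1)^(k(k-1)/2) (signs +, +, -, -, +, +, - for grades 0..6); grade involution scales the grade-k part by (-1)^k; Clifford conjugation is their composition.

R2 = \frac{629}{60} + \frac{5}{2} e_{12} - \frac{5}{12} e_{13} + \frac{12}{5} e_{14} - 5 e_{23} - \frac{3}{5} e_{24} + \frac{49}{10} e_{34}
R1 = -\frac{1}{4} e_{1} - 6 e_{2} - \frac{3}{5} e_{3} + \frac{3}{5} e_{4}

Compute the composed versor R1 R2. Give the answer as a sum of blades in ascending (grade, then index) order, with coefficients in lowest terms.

Distribute over the terms of R1 (each basis-blade product reordered to ascending indices, repeated generators contracted through their squares):
(-\frac{1}{4} e_{1}) R2 = -\frac{629}{240} e_{1} - \frac{5}{8} e_{2} + \frac{5}{48} e_{3} - \frac{3}{5} e_{4} + \frac{5}{4} e_{123} + \frac{3}{20} e_{124} - \frac{49}{40} e_{134}
(-6 e_{2}) R2 = 15 e_{1} - \frac{629}{10} e_{2} + 30 e_{3} + \frac{18}{5} e_{4} - \frac{5}{2} e_{123} + \frac{72}{5} e_{124} - \frac{147}{5} e_{234}
(-\frac{3}{5} e_{3}) R2 = -\frac{1}{4} e_{1} - 3 e_{2} - \frac{629}{100} e_{3} - \frac{147}{50} e_{4} - \frac{3}{2} e_{123} + \frac{36}{25} e_{134} - \frac{9}{25} e_{234}
(\frac{3}{5} e_{4}) R2 = -\frac{36}{25} e_{1} + \frac{9}{25} e_{2} - \frac{147}{50} e_{3} + \frac{629}{100} e_{4} + \frac{3}{2} e_{124} - \frac{1}{4} e_{134} - 3 e_{234}
Summing the partial products and collecting blades:
Answer: \frac{12827}{1200} e_{1} - \frac{13233}{200} e_{2} + \frac{25049}{1200} e_{3} + \frac{127}{20} e_{4} - \frac{11}{4} e_{123} + \frac{321}{20} e_{124} - \frac{7}{200} e_{134} - \frac{819}{25} e_{234}


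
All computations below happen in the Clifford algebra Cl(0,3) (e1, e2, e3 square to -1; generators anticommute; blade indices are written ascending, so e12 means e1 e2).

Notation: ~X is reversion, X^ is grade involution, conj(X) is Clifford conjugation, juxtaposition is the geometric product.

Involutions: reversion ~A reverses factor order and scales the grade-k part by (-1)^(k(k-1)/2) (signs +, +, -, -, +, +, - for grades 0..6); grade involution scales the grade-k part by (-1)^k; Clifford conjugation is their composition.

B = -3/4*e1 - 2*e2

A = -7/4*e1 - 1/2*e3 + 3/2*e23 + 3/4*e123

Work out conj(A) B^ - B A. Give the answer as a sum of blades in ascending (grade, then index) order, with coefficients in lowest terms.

first term: -21/16 - 3*e3 + 7/2*e12 + 9/8*e13 - 25/16*e23 - 9/8*e123
second term: -21/16 + 3*e3 - 7/2*e12 - 9/8*e13 + 25/16*e23 - 9/8*e123
Answer: -6*e3 + 7*e12 + 9/4*e13 - 25/8*e23


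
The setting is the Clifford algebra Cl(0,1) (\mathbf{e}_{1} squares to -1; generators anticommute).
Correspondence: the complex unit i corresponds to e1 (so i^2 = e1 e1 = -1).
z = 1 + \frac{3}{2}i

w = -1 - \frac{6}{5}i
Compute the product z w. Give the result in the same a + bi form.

In blades: z = 1 + \frac{3}{2} e_{1}, w = -1 - \frac{6}{5} e_{1}.
Distribute z over w term by term (generator squares from the signature, products reordered to ascending indices): (1)*w = -1 - \frac{6}{5} e_{1}; (\frac{3}{2} e_{1})*w = \frac{9}{5} - \frac{3}{2} e_{1}.
Sum: \frac{4}{5} - \frac{27}{10} e_{1}; translating back through the correspondence:
Answer: \frac{4}{5} - \frac{27}{10}i


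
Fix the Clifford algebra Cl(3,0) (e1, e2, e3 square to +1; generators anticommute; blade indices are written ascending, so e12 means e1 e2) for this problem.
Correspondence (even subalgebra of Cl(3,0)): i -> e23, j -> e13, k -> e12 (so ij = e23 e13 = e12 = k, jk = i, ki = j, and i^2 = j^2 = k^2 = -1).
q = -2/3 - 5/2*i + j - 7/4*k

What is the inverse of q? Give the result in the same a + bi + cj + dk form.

In blades: q = -2/3 - 7/4*e12 + e13 - 5/2*e23.
With qbar = -2/3 + 7/4*e12 - e13 + 5/2*e23 (scalar fixed, mapped units negated), q qbar = 1549/144 (the sum of squared coefficients), so q^-1 = qbar / (1549/144) = -96/1549 + 252/1549*e12 - 144/1549*e13 + 360/1549*e23; translating back:
Answer: -96/1549 + 360/1549*i - 144/1549*j + 252/1549*k


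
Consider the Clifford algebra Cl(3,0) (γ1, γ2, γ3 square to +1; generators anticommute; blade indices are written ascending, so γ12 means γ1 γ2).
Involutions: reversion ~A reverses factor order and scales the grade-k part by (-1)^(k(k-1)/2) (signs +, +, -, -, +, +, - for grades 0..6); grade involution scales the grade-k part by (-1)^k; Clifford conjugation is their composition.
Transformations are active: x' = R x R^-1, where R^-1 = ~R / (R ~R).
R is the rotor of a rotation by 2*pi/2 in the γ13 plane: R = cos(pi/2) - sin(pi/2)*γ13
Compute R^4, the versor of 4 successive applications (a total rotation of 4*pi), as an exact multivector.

Rotor phase runs at HALF the rotation angle; powers of one rotor simply add phase, so after 4 steps in γ13 the phase is 4*pi/2 = 2*pi and R^4 = cos(2*pi) - sin(2*pi)*γ13.
cos(2*pi) = 1 and sin(2*pi) = 0, so R^4 = 1. The total rotation 4*pi is 2 full turns, so every vector returns to itself, yet the rotor is +1, back on the identity sheet (an even number of 2*pi turns).
Answer: 1


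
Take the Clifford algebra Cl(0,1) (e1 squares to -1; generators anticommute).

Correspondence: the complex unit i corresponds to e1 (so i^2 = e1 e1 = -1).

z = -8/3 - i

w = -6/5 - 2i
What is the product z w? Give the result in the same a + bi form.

In blades: z = -8/3 - e1, w = -6/5 - 2*e1.
Distribute z over w term by term (generator squares from the signature, products reordered to ascending indices): (-8/3)*w = 16/5 + 16/3*e1; (-e1)*w = -2 + 6/5*e1.
Sum: 6/5 + 98/15*e1; translating back through the correspondence:
Answer: 6/5 + 98/15*i


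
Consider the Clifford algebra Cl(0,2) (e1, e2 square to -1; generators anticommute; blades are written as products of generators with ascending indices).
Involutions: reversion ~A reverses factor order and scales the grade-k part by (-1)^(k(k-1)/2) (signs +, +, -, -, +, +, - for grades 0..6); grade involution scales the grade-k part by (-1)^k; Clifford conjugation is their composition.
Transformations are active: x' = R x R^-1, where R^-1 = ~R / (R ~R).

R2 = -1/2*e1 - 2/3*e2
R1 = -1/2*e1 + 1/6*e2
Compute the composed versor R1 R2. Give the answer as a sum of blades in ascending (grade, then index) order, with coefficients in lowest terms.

Distribute over the terms of R1 (each basis-blade product reordered to ascending indices, repeated generators contracted through their squares):
(-1/2*e1) R2 = -1/4 + 1/3*e1 e2
(1/6*e2) R2 = 1/9 + 1/12*e1 e2
Summing the partial products and collecting blades:
Answer: -5/36 + 5/12*e1 e2


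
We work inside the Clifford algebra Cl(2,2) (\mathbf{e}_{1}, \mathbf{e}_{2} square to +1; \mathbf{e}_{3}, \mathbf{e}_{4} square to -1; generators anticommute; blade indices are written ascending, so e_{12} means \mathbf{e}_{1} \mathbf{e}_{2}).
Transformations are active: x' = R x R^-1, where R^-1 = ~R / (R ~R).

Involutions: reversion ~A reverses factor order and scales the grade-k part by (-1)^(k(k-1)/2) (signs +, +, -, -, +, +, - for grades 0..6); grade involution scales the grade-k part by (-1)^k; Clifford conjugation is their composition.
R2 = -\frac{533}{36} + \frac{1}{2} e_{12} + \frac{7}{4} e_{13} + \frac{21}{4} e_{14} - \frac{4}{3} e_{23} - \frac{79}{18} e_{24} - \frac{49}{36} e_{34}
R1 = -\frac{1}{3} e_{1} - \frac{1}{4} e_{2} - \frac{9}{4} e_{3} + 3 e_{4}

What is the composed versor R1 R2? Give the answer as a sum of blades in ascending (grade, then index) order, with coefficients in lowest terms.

Distribute over the terms of R1 (each basis-blade product reordered to ascending indices, repeated generators contracted through their squares):
(-\frac{1}{3} e_{1}) R2 = \frac{533}{108} e_{1} - \frac{1}{6} e_{2} - \frac{7}{12} e_{3} - \frac{7}{4} e_{4} + \frac{4}{9} e_{123} + \frac{79}{54} e_{124} + \frac{49}{108} e_{134}
(-\frac{1}{4} e_{2}) R2 = \frac{1}{8} e_{1} + \frac{533}{144} e_{2} + \frac{1}{3} e_{3} + \frac{79}{72} e_{4} + \frac{7}{16} e_{123} + \frac{21}{16} e_{124} + \frac{49}{144} e_{234}
(-\frac{9}{4} e_{3}) R2 = -\frac{63}{16} e_{1} + 3 e_{2} + \frac{533}{16} e_{3} - \frac{49}{16} e_{4} - \frac{9}{8} e_{123} + \frac{189}{16} e_{134} - \frac{79}{8} e_{234}
(3 e_{4}) R2 = \frac{63}{4} e_{1} - \frac{79}{6} e_{2} - \frac{49}{12} e_{3} - \frac{533}{12} e_{4} + \frac{3}{2} e_{124} + \frac{21}{4} e_{134} - 4 e_{234}
Summing the partial products and collecting blades:
Answer: \frac{7289}{432} e_{1} - \frac{955}{144} e_{2} + \frac{1391}{48} e_{3} - \frac{6931}{144} e_{4} - \frac{35}{144} e_{123} + \frac{1847}{432} e_{124} + \frac{7567}{432} e_{134} - \frac{1949}{144} e_{234}


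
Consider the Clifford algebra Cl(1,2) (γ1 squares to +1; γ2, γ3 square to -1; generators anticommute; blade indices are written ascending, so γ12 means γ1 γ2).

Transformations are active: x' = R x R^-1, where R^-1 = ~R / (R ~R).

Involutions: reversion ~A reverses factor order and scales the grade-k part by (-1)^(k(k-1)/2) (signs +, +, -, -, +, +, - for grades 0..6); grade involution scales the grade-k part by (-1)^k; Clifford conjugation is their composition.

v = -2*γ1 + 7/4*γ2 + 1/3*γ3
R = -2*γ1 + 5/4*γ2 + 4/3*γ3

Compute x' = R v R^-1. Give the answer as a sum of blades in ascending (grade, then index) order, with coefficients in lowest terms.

~R = -2*γ1 + 5/4*γ2 + 4/3*γ3, and R ~R = 95/144, so R^-1 = ~R / (95/144).
R v = 197/144 - γ12 + 2*γ13 - 23/12*γ23
Answer: -598/95*γ1 + 261/76*γ2 + 1481/285*γ3


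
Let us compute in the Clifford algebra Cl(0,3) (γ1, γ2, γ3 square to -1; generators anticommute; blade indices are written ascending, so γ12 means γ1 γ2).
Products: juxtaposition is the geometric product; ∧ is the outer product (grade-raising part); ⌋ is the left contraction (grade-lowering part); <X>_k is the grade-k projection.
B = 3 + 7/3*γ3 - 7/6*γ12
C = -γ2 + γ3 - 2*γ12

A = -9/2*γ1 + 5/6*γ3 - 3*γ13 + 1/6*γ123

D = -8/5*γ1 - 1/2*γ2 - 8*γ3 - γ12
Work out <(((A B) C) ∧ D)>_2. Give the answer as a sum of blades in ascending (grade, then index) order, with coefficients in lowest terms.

step 1: -35/18 - 13/2*γ1 - 21/4*γ2 + 97/36*γ3 - 7/18*γ12 - 39/2*γ13 - 7/2*γ23 - 17/36*γ123
step 2: -157/18 + 533/18*γ1 - 68/9*γ2 + 11/18*γ3 + 391/36*γ12 + 35/36*γ13 - 374/9*γ23 - 455/18*γ123
step 3: 628/45*γ1 + 157/36*γ2 + 628/9*γ3 - 3271/180*γ12 - 10616/45*γ13 + 243/4*γ23 - 821/40*γ123
step 4: -3271/180*γ12 - 10616/45*γ13 + 243/4*γ23
Answer: -3271/180*γ12 - 10616/45*γ13 + 243/4*γ23


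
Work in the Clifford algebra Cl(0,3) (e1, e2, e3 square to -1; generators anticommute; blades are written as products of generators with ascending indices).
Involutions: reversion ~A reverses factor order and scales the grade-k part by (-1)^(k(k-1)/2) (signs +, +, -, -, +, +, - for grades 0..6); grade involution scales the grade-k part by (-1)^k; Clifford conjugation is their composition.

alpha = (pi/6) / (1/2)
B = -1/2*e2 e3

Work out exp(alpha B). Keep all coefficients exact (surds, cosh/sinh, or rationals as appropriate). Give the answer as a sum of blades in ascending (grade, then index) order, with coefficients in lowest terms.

B^2 = (-1/2)^2*(e2 e3)^2 = 1/4*(-1) = -1/4 (a basis 2-blade squares to minus the product of its generators' squares).
B^2 = -1/4 — B^2 < 0, so the exponential closes trigonometrically: l = 1/2, alpha*l = pi/6, so exp(alpha B) = cos(pi/6) + (sin(pi/6)/(1/2))*B = sqrt(3)/2 + (1)*B.
Answer: sqrt(3)/2 - 1/2*e2 e3


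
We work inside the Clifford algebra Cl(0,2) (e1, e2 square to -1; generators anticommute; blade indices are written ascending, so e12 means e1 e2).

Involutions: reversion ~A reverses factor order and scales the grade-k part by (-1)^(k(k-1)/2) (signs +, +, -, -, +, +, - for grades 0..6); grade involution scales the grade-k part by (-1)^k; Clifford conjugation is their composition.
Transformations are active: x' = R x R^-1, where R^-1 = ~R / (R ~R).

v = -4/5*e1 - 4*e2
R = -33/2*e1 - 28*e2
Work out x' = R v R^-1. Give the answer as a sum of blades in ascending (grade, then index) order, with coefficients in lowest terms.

~R = -33/2*e1 - 28*e2, and R ~R = -4225/4, so R^-1 = ~R / (-4225/4).
R v = -626/5 + 218/5*e12
Answer: -65732/21125*e1 - 55724/21125*e2


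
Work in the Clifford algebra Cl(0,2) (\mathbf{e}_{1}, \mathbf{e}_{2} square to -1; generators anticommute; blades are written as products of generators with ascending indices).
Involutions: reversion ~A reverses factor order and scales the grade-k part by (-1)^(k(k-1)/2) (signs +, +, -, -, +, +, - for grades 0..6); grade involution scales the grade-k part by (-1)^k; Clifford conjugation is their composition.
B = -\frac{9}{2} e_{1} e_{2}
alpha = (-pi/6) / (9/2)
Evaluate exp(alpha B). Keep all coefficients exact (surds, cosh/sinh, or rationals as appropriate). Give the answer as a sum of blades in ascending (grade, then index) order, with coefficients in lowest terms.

B^2 = (-\frac{9}{2})^2*(e_{1} e_{2})^2 = \frac{81}{4}*(-1) = -\frac{81}{4} (a basis 2-blade squares to minus the product of its generators' squares).
B^2 = -\frac{81}{4} — the series telescopes trigonometrically here: l = \frac{9}{2}, alpha*l = - \frac{\pi}{6}, so exp(alpha B) = cos(- \frac{\pi}{6}) + (sin(- \frac{\pi}{6})/(\frac{9}{2}))*B = \frac{\sqrt{3}}{2} + (- \frac{1}{9})*B.
Answer: \frac{\sqrt{3}}{2} + \frac{1}{2} e_{1} e_{2}


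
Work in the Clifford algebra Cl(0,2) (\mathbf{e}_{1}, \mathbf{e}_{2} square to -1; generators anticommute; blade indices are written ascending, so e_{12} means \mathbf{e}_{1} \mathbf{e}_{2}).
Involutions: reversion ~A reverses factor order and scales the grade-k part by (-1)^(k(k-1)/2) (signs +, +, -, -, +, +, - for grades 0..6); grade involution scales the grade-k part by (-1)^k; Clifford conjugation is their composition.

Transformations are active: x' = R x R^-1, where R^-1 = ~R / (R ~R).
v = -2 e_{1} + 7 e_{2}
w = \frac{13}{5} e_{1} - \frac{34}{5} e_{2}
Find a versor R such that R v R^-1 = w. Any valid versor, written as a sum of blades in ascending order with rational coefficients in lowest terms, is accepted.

The midline construction: v and w both square to -53, so reflecting in their sum \frac{3}{5} e_{1} + \frac{1}{5} e_{2} exchanges them.
Answer: \frac{3}{5} e_{1} + \frac{1}{5} e_{2}


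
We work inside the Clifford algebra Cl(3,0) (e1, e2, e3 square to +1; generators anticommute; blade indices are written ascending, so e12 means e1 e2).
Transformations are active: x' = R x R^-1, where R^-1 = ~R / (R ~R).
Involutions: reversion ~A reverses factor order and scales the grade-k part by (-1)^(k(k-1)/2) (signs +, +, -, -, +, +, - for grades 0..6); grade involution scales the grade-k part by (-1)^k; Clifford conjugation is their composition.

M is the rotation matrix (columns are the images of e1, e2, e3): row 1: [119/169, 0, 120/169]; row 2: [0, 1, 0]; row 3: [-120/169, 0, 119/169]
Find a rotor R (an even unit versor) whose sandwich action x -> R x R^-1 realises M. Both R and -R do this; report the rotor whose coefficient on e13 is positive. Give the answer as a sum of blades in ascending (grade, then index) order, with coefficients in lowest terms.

Method: write R = a + b12*e12 + b13*e13 + b23*e23 with a^2 + b12^2 + b13^2 + b23^2 = 1 (so R^-1 = ~R). Expanding the columns R e_j ~R gives tr M = 4a^2 - 1 and, from the antisymmetric part, M21 - M12 = -4a*b12, M13 - M31 = 4a*b13, M32 - M23 = -4a*b23.
Here tr M = 407/169, so a^2 = (1 + tr M)/4 = 144/169 and a = ±12/13. Taking a = 12/13: M21 - M12 = 0, M13 - M31 = 240/169, M32 - M23 = 0, giving b12 = 0, b13 = 5/13, b23 = 0, i.e. R = 12/13 + 5/13*e13.
Its e13 coefficient is already positive.
Answer: 12/13 + 5/13*e13. Uniqueness: Spin(3) -> SO(3) maps R and -R to the same rotation of trace 407/169; fixing the sign of the e13 coefficient removes the ambiguity.


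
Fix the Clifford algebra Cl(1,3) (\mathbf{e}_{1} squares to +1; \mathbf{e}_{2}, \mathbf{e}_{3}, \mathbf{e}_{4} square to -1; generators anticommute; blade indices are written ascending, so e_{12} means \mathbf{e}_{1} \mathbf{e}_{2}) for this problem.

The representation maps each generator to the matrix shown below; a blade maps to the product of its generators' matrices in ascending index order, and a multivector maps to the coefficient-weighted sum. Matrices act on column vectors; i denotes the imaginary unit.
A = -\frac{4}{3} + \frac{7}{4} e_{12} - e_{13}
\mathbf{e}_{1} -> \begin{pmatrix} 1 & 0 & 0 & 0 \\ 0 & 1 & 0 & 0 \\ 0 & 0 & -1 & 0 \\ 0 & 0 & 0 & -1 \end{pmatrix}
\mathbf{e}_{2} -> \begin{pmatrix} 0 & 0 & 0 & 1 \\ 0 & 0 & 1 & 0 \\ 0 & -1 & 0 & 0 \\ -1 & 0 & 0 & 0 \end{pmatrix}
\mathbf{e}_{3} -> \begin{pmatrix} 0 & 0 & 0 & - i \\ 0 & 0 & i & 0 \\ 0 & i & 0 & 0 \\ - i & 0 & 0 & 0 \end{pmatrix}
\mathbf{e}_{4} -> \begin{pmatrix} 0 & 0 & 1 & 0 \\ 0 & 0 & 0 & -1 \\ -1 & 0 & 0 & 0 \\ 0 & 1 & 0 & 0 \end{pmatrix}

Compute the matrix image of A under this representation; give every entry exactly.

Bivector images (products of the table entries): rho(e_{12}) = rho(\mathbf{e}_{1})rho(\mathbf{e}_{2}) = \begin{pmatrix} 0 & 0 & 0 & 1 \\ 0 & 0 & 1 & 0 \\ 0 & 1 & 0 & 0 \\ 1 & 0 & 0 & 0 \end{pmatrix}; rho(e_{13}) = rho(\mathbf{e}_{1})rho(\mathbf{e}_{3}) = \begin{pmatrix} 0 & 0 & 0 & - i \\ 0 & 0 & i & 0 \\ 0 & - i & 0 & 0 \\ i & 0 & 0 & 0 \end{pmatrix}.
M = (-\frac{4}{3})*1 + (\frac{7}{4})*rho(e_{12}) + (-1)*rho(e_{13}), summed entrywise (1 is the identity matrix):
Answer: \begin{pmatrix} - \frac{4}{3} & 0 & 0 & \frac{7}{4} + i \\ 0 & - \frac{4}{3} & \frac{7}{4} - i & 0 \\ 0 & \frac{7}{4} + i & - \frac{4}{3} & 0 \\ \frac{7}{4} - i & 0 & 0 & - \frac{4}{3} \end{pmatrix}


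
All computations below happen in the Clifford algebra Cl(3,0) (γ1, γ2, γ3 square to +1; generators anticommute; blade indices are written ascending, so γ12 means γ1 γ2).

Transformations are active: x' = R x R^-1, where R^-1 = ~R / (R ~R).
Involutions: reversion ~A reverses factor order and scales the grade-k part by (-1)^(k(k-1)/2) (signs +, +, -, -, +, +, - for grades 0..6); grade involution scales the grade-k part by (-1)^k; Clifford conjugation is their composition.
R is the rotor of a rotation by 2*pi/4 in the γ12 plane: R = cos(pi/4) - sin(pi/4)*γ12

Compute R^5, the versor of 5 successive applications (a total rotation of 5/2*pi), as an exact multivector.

The rotor phase is half the rotation angle and phases add under composition, so 5 steps in the γ12 plane accumulate phase 5*(pi/4) = 5*pi/4: R^5 = cos(5*pi/4) - sin(5*pi/4)*γ12.
cos(5*pi/4) = -sqrt(2)/2 and sin(5*pi/4) = -sqrt(2)/2, so R^5 = -sqrt(2)/2 + sqrt(2)/2*γ12. The net rotation is 1/2*pi (after discarding 1 full turn, each of which contributes a factor -1 to the rotor); the rotor keeps the half-angle phase exactly.
Answer: -sqrt(2)/2 + sqrt(2)/2*γ12


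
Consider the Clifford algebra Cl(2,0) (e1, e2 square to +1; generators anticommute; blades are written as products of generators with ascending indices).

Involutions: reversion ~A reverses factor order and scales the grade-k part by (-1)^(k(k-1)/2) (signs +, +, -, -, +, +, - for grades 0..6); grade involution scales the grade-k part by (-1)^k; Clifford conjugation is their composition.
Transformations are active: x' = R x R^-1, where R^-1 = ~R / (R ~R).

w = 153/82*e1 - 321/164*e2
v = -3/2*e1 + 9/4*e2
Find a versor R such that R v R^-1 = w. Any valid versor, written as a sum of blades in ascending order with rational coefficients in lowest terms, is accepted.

R = v + w = 15/41*e1 + 12/41*e2 works: the equal norms (117/16) guarantee its sandwich swaps v into w.
Answer: 15/41*e1 + 12/41*e2


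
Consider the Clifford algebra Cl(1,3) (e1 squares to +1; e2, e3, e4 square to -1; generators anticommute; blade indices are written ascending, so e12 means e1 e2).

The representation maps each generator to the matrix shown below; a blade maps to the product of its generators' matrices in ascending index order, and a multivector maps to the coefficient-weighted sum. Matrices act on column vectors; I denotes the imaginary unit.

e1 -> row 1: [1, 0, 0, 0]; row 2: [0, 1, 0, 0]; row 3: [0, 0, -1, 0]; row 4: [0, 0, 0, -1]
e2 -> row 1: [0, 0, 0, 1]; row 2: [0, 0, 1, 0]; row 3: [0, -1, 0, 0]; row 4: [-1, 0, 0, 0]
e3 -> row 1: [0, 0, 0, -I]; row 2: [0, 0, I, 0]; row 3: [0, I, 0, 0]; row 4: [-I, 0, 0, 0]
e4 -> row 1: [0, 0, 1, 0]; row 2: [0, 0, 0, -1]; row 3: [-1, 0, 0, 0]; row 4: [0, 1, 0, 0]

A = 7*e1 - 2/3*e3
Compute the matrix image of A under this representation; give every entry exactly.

M = (7)*rho(e1) + (-2/3)*rho(e3), summed entrywise:
Answer: row 1: [7, 0, 0, 2*I/3]; row 2: [0, 7, -2*I/3, 0]; row 3: [0, -2*I/3, -7, 0]; row 4: [2*I/3, 0, 0, -7]


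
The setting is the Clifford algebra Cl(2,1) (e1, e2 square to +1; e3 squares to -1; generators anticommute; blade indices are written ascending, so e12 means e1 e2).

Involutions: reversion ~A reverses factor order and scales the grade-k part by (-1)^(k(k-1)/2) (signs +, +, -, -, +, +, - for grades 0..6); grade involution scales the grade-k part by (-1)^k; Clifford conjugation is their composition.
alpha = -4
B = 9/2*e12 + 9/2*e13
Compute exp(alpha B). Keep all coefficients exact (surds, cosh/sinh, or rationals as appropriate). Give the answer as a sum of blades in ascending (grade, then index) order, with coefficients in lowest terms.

B^2 term by term: the squares give (9/2)^2*(e12)^2 + (9/2)^2*(e13)^2 = 81/4*(-1) + 81/4*(+1) = 0 (each basis 2-blade squares to minus the product of its generators' squares); cross terms between blades sharing an index anticommute and cancel. So B^2 = 0.
B^2 = 0, so the series closes: exp(alpha B) = 1 + alpha B (parabolic case).
Answer: 1 - 18*e12 - 18*e13


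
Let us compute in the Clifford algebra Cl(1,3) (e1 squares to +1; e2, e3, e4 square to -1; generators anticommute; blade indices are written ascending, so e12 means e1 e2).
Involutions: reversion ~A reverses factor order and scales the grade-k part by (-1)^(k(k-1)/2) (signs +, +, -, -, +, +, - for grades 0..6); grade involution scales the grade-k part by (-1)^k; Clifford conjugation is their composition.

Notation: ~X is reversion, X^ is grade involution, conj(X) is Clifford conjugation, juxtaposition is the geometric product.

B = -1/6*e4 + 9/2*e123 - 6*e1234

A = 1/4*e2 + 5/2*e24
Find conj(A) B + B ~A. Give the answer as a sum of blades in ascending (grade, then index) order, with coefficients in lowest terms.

first term: -5/12*e2 + 111/8*e13 + 1/24*e24 + 51/4*e134
second term: 5/12*e2 + 129/8*e13 + 1/24*e24 - 39/4*e134
Answer: 30*e13 + 1/12*e24 + 3*e134


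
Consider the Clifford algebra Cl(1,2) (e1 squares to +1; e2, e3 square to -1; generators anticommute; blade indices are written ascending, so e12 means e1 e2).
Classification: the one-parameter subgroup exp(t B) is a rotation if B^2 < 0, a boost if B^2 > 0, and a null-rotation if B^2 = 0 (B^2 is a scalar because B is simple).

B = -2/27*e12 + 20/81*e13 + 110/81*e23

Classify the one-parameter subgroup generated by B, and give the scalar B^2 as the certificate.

B^2 term by term: the squares give (-2/27)^2*(e12)^2 + (20/81)^2*(e13)^2 + (110/81)^2*(e23)^2 = 4/729*(+1) + 400/6561*(+1) + 12100/6561*(-1) = -16/9 (each basis 2-blade squares to minus the product of its generators' squares); cross terms between blades sharing an index anticommute and cancel. So B^2 = -16/9.
Answer: rotation, certificate B^2 = -16/9. One invariant decides it: the square -16/9 survives every conjugation, and its sign is exactly the classification.


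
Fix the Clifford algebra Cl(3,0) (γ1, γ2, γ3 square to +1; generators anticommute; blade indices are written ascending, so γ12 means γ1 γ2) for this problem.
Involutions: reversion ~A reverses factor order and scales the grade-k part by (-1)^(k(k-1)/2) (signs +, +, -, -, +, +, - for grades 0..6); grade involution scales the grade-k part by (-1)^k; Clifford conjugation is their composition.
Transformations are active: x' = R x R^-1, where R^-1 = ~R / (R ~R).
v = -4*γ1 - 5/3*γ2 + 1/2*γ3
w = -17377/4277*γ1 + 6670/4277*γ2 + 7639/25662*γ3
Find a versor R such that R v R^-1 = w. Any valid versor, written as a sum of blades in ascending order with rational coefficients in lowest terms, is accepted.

A norm check does it: q(v) = q(w) = 685/36, hence R = v + w = -34485/4277*γ1 - 1375/12831*γ2 + 10235/12831*γ3 realises the map — parallel part kept, (v - w)/2 negated, v carried to w.
Answer: -34485/4277*γ1 - 1375/12831*γ2 + 10235/12831*γ3


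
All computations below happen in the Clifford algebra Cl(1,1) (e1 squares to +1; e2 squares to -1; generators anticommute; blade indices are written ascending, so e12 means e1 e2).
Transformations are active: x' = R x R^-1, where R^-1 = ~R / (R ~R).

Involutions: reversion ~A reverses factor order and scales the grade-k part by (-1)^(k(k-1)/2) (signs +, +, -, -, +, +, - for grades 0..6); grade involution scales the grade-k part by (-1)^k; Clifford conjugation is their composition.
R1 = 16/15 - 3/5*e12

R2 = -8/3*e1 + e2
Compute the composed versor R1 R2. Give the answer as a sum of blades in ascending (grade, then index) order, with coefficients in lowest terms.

Distribute over the terms of R1 (each basis-blade product reordered to ascending indices, repeated generators contracted through their squares):
(16/15) R2 = -128/45*e1 + 16/15*e2
(-3/5*e12) R2 = 3/5*e1 - 8/5*e2
Summing the partial products and collecting blades:
Answer: -101/45*e1 - 8/15*e2


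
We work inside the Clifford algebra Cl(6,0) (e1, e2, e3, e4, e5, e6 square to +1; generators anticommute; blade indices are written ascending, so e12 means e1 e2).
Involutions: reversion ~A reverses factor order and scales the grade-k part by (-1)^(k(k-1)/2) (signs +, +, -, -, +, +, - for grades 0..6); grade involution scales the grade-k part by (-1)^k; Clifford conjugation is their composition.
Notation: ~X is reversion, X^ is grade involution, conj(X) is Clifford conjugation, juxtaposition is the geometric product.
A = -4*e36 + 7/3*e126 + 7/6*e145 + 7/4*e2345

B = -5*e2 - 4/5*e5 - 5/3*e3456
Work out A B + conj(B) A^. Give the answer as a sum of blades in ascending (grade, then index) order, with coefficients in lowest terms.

first term: -14/15*e14 + 35/3*e16 + 35/12*e26 - 20/3*e45 + 35/18*e136 - 7/5*e234 + 20*e236 + 35/4*e345 - 16/5*e356 - 35/6*e1245 + 28/15*e1256 + 35/9*e12345
second term: -14/15*e14 + 35/3*e16 - 35/12*e26 - 20/3*e45 - 35/18*e136 - 7/5*e234 - 20*e236 + 35/4*e345 + 16/5*e356 + 35/6*e1245 - 28/15*e1256 + 35/9*e12345
Answer: -28/15*e14 + 70/3*e16 - 40/3*e45 - 14/5*e234 + 35/2*e345 + 70/9*e12345


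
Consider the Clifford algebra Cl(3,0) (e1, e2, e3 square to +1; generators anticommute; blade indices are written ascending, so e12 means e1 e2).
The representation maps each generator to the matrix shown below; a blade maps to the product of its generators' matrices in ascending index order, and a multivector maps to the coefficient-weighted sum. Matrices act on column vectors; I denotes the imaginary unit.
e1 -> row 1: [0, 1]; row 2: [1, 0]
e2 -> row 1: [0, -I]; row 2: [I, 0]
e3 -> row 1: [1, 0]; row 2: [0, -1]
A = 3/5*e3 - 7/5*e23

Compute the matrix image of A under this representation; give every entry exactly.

Bivector images (products of the table entries): rho(e23) = rho(e2)rho(e3) = row 1: [0, I]; row 2: [I, 0].
M = (3/5)*rho(e3) + (-7/5)*rho(e23), summed entrywise:
Answer: row 1: [3/5, -7*I/5]; row 2: [-7*I/5, -3/5]


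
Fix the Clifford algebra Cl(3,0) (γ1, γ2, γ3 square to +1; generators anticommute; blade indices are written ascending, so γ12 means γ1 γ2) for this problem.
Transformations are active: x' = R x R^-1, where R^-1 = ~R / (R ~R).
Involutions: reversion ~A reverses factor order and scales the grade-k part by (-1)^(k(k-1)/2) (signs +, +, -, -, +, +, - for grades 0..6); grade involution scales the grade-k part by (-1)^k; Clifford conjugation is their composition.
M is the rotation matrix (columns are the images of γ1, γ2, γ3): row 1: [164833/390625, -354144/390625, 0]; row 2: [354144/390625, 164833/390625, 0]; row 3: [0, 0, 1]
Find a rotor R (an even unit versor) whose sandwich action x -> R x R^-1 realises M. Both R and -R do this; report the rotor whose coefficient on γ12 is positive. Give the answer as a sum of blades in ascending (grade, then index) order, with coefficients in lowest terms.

Method: write R = a + b12*γ12 + b13*γ13 + b23*γ23 with a^2 + b12^2 + b13^2 + b23^2 = 1 (so R^-1 = ~R). Expanding the columns R e_j ~R gives tr M = 4a^2 - 1 and, from the antisymmetric part, M21 - M12 = -4a*b12, M13 - M31 = 4a*b13, M32 - M23 = -4a*b23.
Here tr M = 720291/390625, so a^2 = (1 + tr M)/4 = 277729/390625 and a = ±527/625. Taking a = 527/625: M21 - M12 = 708288/390625, M13 - M31 = 0, M32 - M23 = 0, giving b12 = -336/625, b13 = 0, b23 = 0, i.e. R = 527/625 - 336/625*γ12.
Its γ12 coefficient is negative, so report the other preimage -R.
Answer: -527/625 + 336/625*γ12. Note: both R and -R realise this M (trace 720291/390625); the covering map identifies them, and the γ12-coefficient sign is the tie-breaker.
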